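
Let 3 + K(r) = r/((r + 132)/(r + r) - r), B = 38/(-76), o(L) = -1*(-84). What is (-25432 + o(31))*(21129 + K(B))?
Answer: -70150754762/131 ≈ -5.3550e+8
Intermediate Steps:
o(L) = 84
B = -1/2 (B = 38*(-1/76) = -1/2 ≈ -0.50000)
K(r) = -3 + r/(-r + (132 + r)/(2*r)) (K(r) = -3 + r/((r + 132)/(r + r) - r) = -3 + r/((132 + r)/((2*r)) - r) = -3 + r/((132 + r)*(1/(2*r)) - r) = -3 + r/((132 + r)/(2*r) - r) = -3 + r/(-r + (132 + r)/(2*r)))
(-25432 + o(31))*(21129 + K(B)) = (-25432 + 84)*(21129 + (-396 - 3*(-1/2) + 8*(-1/2)**2)/(132 - 1/2 - 2*(-1/2)**2)) = -25348*(21129 + (-396 + 3/2 + 8*(1/4))/(132 - 1/2 - 2*1/4)) = -25348*(21129 + (-396 + 3/2 + 2)/(132 - 1/2 - 1/2)) = -25348*(21129 - 785/2/131) = -25348*(21129 + (1/131)*(-785/2)) = -25348*(21129 - 785/262) = -25348*5535013/262 = -70150754762/131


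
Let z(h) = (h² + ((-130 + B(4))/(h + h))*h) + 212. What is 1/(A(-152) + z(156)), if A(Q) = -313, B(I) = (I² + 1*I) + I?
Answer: 1/24182 ≈ 4.1353e-5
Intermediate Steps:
B(I) = I² + 2*I (B(I) = (I² + I) + I = (I + I²) + I = I² + 2*I)
z(h) = 159 + h² (z(h) = (h² + ((-130 + 4*(2 + 4))/(h + h))*h) + 212 = (h² + ((-130 + 4*6)/((2*h)))*h) + 212 = (h² + ((-130 + 24)*(1/(2*h)))*h) + 212 = (h² + (-53/h)*h) + 212 = (h² - 53) + 212 = (-53 + h²) + 212 = 159 + h²)
1/(A(-152) + z(156)) = 1/(-313 + (159 + 156²)) = 1/(-313 + (159 + 24336)) = 1/(-313 + 24495) = 1/24182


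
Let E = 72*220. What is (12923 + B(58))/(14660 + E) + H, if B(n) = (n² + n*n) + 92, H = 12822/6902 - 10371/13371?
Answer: 811302655501/469123763500 ≈ 1.7294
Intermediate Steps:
H = 16643720/15381107 (H = 12822*(1/6902) - 10371*1/13371 = 6411/3451 - 3457/4457 = 16643720/15381107 ≈ 1.0821)
E = 15840
B(n) = 92 + 2*n² (B(n) = (n² + n²) + 92 = 2*n² + 92 = 92 + 2*n²)
(12923 + B(58))/(14660 + E) + H = (12923 + (92 + 2*58²))/(14660 + 15840) + 16643720/15381107 = (12923 + (92 + 2*3364))/30500 + 16643720/15381107 = (12923 + (92 + 6728))*(1/30500) + 16643720/15381107 = (12923 + 6820)*(1/30500) + 16643720/15381107 = 19743*(1/30500) + 16643720/15381107 = 19743/30500 + 16643720/15381107 = 811302655501/469123763500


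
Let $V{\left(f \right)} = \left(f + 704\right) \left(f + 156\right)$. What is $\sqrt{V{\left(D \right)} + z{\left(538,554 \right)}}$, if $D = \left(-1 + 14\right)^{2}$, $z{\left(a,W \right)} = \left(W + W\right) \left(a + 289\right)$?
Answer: $\sqrt{1200041} \approx 1095.5$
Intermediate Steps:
$z{\left(a,W \right)} = 2 W \left(289 + a\right)$
$D = 169$ ($D = 13^{2} = 169$)
$V{\left(f \right)} = \left(156 + f\right) \left(704 + f\right)$ ($V{\left(f \right)} = \left(704 + f\right) \left(156 + f\right) = \left(156 + f\right) \left(704 + f\right)$)
$\sqrt{V{\left(D \right)} + z{\left(538,554 \right)}} = \sqrt{\left(109824 + 169^{2} + 860 \cdot 169\right) + 2 \cdot 554 \left(289 + 538\right)} = \sqrt{\left(109824 + 28561 + 145340\right) + 2 \cdot 554 \cdot 827} = \sqrt{283725 + 916316} = \sqrt{1200041}$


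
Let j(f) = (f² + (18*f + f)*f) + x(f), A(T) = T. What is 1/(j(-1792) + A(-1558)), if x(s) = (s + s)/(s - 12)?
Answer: 451/28964899518 ≈ 1.5571e-8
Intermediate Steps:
x(s) = 2*s/(-12 + s) (x(s) = (2*s)/(-12 + s) = 2*s/(-12 + s))
j(f) = 20*f² + 2*f/(-12 + f) (j(f) = (f² + (18*f + f)*f) + 2*f/(-12 + f) = (f² + (19*f)*f) + 2*f/(-12 + f) = (f² + 19*f²) + 2*f/(-12 + f) = 20*f² + 2*f/(-12 + f))
1/(j(-1792) + A(-1558)) = 1/(2*(-1792)*(1 + 10*(-1792)*(-12 - 1792))/(-12 - 1792) - 1558) = 1/(2*(-1792)*(1 + 10*(-1792)*(-1804))/(-1804) - 1558) = 1/(2*(-1792)*(-1/1804)*(1 + 32327680) - 1558) = 1/(2*(-1792)*(-1/1804)*32327681 - 1558) = 1/(28965602176/451 - 1558) = 1/(28964899518/451) = 451/28964899518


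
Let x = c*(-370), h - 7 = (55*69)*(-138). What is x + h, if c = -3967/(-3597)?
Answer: -1885227481/3597 ≈ -5.2411e+5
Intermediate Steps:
c = 3967/3597 (c = -3967*(-1/3597) = 3967/3597 ≈ 1.1029)
h = -523703 (h = 7 + (55*69)*(-138) = 7 + 3795*(-138) = 7 - 523710 = -523703)
x = -1467790/3597 (x = (3967/3597)*(-370) = -1467790/3597 ≈ -408.06)
x + h = -1467790/3597 - 523703 = -1885227481/3597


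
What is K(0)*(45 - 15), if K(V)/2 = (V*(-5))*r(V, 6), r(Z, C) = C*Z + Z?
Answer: 0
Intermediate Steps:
r(Z, C) = Z + C*Z
K(V) = -70*V² (K(V) = 2*((V*(-5))*(V*(1 + 6))) = 2*((-5*V)*(V*7)) = 2*((-5*V)*(7*V)) = 2*(-35*V²) = -70*V²)
K(0)*(45 - 15) = (-70*0²)*(45 - 15) = -70*0*30 = 0*30 = 0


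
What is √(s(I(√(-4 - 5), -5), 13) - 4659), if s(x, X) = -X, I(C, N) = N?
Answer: 8*I*√73 ≈ 68.352*I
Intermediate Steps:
√(s(I(√(-4 - 5), -5), 13) - 4659) = √(-1*13 - 4659) = √(-13 - 4659) = √(-4672) = 8*I*√73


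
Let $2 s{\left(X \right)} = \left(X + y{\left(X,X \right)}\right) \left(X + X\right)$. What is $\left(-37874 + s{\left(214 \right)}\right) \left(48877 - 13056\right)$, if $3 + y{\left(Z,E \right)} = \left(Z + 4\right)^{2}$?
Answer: $364565218536$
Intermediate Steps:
$y{\left(Z,E \right)} = -3 + \left(4 + Z\right)^{2}$ ($y{\left(Z,E \right)} = -3 + \left(Z + 4\right)^{2} = -3 + \left(4 + Z\right)^{2}$)
$s{\left(X \right)} = X \left(-3 + X + \left(4 + X\right)^{2}\right)$ ($s{\left(X \right)} = \frac{\left(X + \left(-3 + \left(4 + X\right)^{2}\right)\right) \left(X + X\right)}{2} = \frac{\left(-3 + X + \left(4 + X\right)^{2}\right) 2 X}{2} = \frac{2 X \left(-3 + X + \left(4 + X\right)^{2}\right)}{2} = X \left(-3 + X + \left(4 + X\right)^{2}\right)$)
$\left(-37874 + s{\left(214 \right)}\right) \left(48877 - 13056\right) = \left(-37874 + 214 \left(-3 + 214 + \left(4 + 214\right)^{2}\right)\right) \left(48877 - 13056\right) = \left(-37874 + 214 \left(-3 + 214 + 218^{2}\right)\right) 35821 = \left(-37874 + 214 \left(-3 + 214 + 47524\right)\right) 35821 = \left(-37874 + 214 \cdot 47735\right) 35821 = \left(-37874 + 10215290\right) 35821 = 10177416 \cdot 35821 = 364565218536$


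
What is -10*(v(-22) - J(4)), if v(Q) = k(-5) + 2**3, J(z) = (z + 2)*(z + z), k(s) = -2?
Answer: 420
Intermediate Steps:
J(z) = 2*z*(2 + z) (J(z) = (2 + z)*(2*z) = 2*z*(2 + z))
v(Q) = 6 (v(Q) = -2 + 2**3 = -2 + 8 = 6)
-10*(v(-22) - J(4)) = -10*(6 - 2*4*(2 + 4)) = -10*(6 - 2*4*6) = -10*(6 - 1*48) = -10*(6 - 48) = -10*(-42) = 420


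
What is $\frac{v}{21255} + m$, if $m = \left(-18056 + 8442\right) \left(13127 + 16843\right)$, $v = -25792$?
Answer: $- \frac{471095135284}{1635} \approx -2.8813 \cdot 10^{8}$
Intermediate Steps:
$m = -288131580$ ($m = \left(-9614\right) 29970 = -288131580$)
$\frac{v}{21255} + m = - \frac{25792}{21255} - 288131580 = \left(-25792\right) \frac{1}{21255} - 288131580 = - \frac{1984}{1635} - 288131580 = - \frac{471095135284}{1635}$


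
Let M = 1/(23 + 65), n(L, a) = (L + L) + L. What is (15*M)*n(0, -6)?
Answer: 0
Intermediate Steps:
n(L, a) = 3*L (n(L, a) = 2*L + L = 3*L)
M = 1/88 ≈ 0.011364
(15*M)*n(0, -6) = (15*(1/88))*(3*0) = (15/88)*0 = 0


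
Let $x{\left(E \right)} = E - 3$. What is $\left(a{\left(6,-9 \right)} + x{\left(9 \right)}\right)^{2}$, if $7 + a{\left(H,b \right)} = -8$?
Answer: $81$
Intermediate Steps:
$a{\left(H,b \right)} = -15$ ($a{\left(H,b \right)} = -7 - 8 = -15$)
$x{\left(E \right)} = -3 + E$
$\left(a{\left(6,-9 \right)} + x{\left(9 \right)}\right)^{2} = \left(-15 + \left(-3 + 9\right)\right)^{2} = \left(-15 + 6\right)^{2} = \left(-9\right)^{2} = 81$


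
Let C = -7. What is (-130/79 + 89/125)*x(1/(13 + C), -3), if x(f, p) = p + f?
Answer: 52241/19750 ≈ 2.6451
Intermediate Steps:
x(f, p) = f + p
(-130/79 + 89/125)*x(1/(13 + C), -3) = (-130/79 + 89/125)*(1/(13 - 7) - 3) = (-130*1/79 + 89*(1/125))*(1/6 - 3) = (-130/79 + 89/125)*(1/6 - 3) = -9219/9875*(-17/6) = 52241/19750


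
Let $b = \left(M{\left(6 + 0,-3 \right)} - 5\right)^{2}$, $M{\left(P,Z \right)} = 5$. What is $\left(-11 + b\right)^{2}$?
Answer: $121$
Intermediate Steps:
$b = 0$ ($b = \left(5 - 5\right)^{2} = 0^{2} = 0$)
$\left(-11 + b\right)^{2} = \left(-11 + 0\right)^{2} = \left(-11\right)^{2} = 121$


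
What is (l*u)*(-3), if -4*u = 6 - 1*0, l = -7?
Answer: -63/2 ≈ -31.500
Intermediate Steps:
u = -3/2 (u = -(6 - 1*0)/4 = -(6 + 0)/4 = -¼*6 = -3/2 ≈ -1.5000)
(l*u)*(-3) = -7*(-3/2)*(-3) = (21/2)*(-3) = -63/2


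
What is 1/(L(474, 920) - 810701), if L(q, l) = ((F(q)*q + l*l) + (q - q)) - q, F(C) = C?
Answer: 1/259901 ≈ 3.8476e-6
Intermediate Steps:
L(q, l) = l² + q² - q (L(q, l) = ((q*q + l*l) + (q - q)) - q = ((q² + l²) + 0) - q = ((l² + q²) + 0) - q = (l² + q²) - q = l² + q² - q)
1/(L(474, 920) - 810701) = 1/((920² + 474² - 1*474) - 810701) = 1/((846400 + 224676 - 474) - 810701) = 1/(1070602 - 810701) = 1/259901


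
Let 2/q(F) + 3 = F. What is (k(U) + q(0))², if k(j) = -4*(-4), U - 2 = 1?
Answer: 2116/9 ≈ 235.11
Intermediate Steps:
U = 3 (U = 2 + 1 = 3)
k(j) = 16
q(F) = 2/(-3 + F)
(k(U) + q(0))² = (16 + 2/(-3 + 0))² = (16 + 2/(-3))² = (16 + 2*(-⅓))² = (16 - ⅔)² = (46/3)² = 2116/9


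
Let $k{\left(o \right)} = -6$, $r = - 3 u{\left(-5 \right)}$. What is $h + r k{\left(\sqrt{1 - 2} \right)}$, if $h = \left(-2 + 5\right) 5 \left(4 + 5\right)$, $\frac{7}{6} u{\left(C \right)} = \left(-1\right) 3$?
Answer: $\frac{621}{7} \approx 88.714$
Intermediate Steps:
$u{\left(C \right)} = - \frac{18}{7}$ ($u{\left(C \right)} = \frac{6 \left(\left(-1\right) 3\right)}{7} = \frac{6}{7} \left(-3\right) = - \frac{18}{7}$)
$r = \frac{54}{7}$ ($r = \left(-3\right) \left(- \frac{18}{7}\right) = \frac{54}{7} \approx 7.7143$)
$h = 135$ ($h = 3 \cdot 5 \cdot 9 = 3 \cdot 45 = 135$)
$h + r k{\left(\sqrt{1 - 2} \right)} = 135 + \frac{54}{7} \left(-6\right) = 135 - \frac{324}{7} = \frac{621}{7}$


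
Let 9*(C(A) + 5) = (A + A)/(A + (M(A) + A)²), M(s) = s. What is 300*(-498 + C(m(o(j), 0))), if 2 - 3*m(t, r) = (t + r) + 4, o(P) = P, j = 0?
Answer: -150940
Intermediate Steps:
m(t, r) = -⅔ - r/3 - t/3 (m(t, r) = ⅔ - ((t + r) + 4)/3 = ⅔ - ((r + t) + 4)/3 = ⅔ - (4 + r + t)/3 = ⅔ + (-4/3 - r/3 - t/3) = -⅔ - r/3 - t/3)
C(A) = -5 + 2*A/(9*(A + 4*A²)) (C(A) = -5 + ((A + A)/(A + (A + A)²))/9 = -5 + ((2*A)/(A + (2*A)²))/9 = -5 + ((2*A)/(A + 4*A²))/9 = -5 + (2*A/(A + 4*A²))/9 = -5 + 2*A/(9*(A + 4*A²)))
300*(-498 + C(m(o(j), 0))) = 300*(-498 + (-43 - 180*(-⅔ - ⅓*0 - ⅓*0))/(9*(1 + 4*(-⅔ - ⅓*0 - ⅓*0)))) = 300*(-498 + (-43 - 180*(-⅔ + 0 + 0))/(9*(1 + 4*(-⅔ + 0 + 0)))) = 300*(-498 + (-43 - 180*(-⅔))/(9*(1 + 4*(-⅔)))) = 300*(-498 + (-43 + 120)/(9*(1 - 8/3))) = 300*(-498 + (⅑)*77/(-5/3)) = 300*(-498 + (⅑)*(-⅗)*77) = 300*(-498 - 77/15) = 300*(-7547/15) = -150940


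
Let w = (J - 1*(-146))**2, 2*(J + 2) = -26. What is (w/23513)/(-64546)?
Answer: -17161/1517670098 ≈ -1.1307e-5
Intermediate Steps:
J = -15 (J = -2 + (1/2)*(-26) = -2 - 13 = -15)
w = 17161 (w = (-15 - 1*(-146))**2 = (-15 + 146)**2 = 131**2 = 17161)
(w/23513)/(-64546) = (17161/23513)/(-64546) = (17161*(1/23513))*(-1/64546) = (17161/23513)*(-1/64546) = -17161/1517670098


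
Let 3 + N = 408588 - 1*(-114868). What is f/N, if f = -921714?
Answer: -921714/523453 ≈ -1.7608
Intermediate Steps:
N = 523453 (N = -3 + (408588 - 1*(-114868)) = -3 + (408588 + 114868) = -3 + 523456 = 523453)
f/N = -921714/523453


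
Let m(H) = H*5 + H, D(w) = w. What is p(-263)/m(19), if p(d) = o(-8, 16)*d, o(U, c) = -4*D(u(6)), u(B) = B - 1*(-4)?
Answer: 5260/57 ≈ 92.281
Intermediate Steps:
u(B) = 4 + B (u(B) = B + 4 = 4 + B)
o(U, c) = -40 (o(U, c) = -4*(4 + 6) = -4*10 = -40)
m(H) = 6*H (m(H) = 5*H + H = 6*H)
p(d) = -40*d
p(-263)/m(19) = (-40*(-263))/((6*19)) = 10520/114 = 10520*(1/114) = 5260/57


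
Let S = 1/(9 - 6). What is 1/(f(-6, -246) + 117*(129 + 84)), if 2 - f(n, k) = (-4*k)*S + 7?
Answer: 1/24588 ≈ 4.0670e-5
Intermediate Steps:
S = ⅓ (S = 1/3 = ⅓ ≈ 0.33333)
f(n, k) = -5 + 4*k/3 (f(n, k) = 2 - (-4*k*(⅓) + 7) = 2 - (-4*k/3 + 7) = 2 - (7 - 4*k/3) = 2 + (-7 + 4*k/3) = -5 + 4*k/3)
1/(f(-6, -246) + 117*(129 + 84)) = 1/((-5 + (4/3)*(-246)) + 117*(129 + 84)) = 1/((-5 - 328) + 117*213) = 1/(-333 + 24921) = 1/24588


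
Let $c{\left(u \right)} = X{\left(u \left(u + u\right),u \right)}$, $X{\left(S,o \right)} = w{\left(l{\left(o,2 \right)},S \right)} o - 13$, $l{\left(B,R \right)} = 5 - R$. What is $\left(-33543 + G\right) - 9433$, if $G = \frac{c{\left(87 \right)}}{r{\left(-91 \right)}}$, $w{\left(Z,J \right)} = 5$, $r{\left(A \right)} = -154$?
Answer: $- \frac{3309363}{77} \approx -42979.0$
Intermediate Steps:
$X{\left(S,o \right)} = -13 + 5 o$ ($X{\left(S,o \right)} = 5 o - 13 = -13 + 5 o$)
$c{\left(u \right)} = -13 + 5 u$
$G = - \frac{211}{77}$ ($G = \frac{-13 + 5 \cdot 87}{-154} = \left(-13 + 435\right) \left(- \frac{1}{154}\right) = 422 \left(- \frac{1}{154}\right) = - \frac{211}{77} \approx -2.7403$)
$\left(-33543 + G\right) - 9433 = \left(-33543 - \frac{211}{77}\right) - 9433 = - \frac{2583022}{77} - 9433 = - \frac{3309363}{77}$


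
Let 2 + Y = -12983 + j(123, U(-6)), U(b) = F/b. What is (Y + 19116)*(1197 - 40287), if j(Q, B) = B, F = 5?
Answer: -239628215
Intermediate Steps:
U(b) = 5/b
Y = -77915/6 (Y = -2 + (-12983 + 5/(-6)) = -2 + (-12983 + 5*(-⅙)) = -2 + (-12983 - ⅚) = -2 - 77903/6 = -77915/6 ≈ -12986.)
(Y + 19116)*(1197 - 40287) = (-77915/6 + 19116)*(1197 - 40287) = (36781/6)*(-39090) = -239628215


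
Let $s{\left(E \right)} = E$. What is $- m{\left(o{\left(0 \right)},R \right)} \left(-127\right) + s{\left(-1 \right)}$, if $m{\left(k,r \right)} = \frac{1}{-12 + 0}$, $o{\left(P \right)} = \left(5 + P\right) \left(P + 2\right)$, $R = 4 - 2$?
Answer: $- \frac{139}{12} \approx -11.583$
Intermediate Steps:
$R = 2$
$o{\left(P \right)} = \left(2 + P\right) \left(5 + P\right)$ ($o{\left(P \right)} = \left(5 + P\right) \left(2 + P\right) = \left(2 + P\right) \left(5 + P\right)$)
$m{\left(k,r \right)} = - \frac{1}{12}$ ($m{\left(k,r \right)} = \frac{1}{-12} = - \frac{1}{12}$)
$- m{\left(o{\left(0 \right)},R \right)} \left(-127\right) + s{\left(-1 \right)} = \left(-1\right) \left(- \frac{1}{12}\right) \left(-127\right) - 1 = \frac{1}{12} \left(-127\right) - 1 = - \frac{127}{12} - 1 = - \frac{139}{12}$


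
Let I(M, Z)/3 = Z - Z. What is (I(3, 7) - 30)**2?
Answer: 900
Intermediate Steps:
I(M, Z) = 0 (I(M, Z) = 3*(Z - Z) = 3*0 = 0)
(I(3, 7) - 30)**2 = (0 - 30)**2 = (-30)**2 = 900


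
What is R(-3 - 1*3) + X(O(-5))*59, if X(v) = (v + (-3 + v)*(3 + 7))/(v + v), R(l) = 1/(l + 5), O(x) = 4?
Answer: 409/4 ≈ 102.25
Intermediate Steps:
R(l) = 1/(5 + l)
X(v) = (-30 + 11*v)/(2*v) (X(v) = (v + (-3 + v)*10)/((2*v)) = (v + (-30 + 10*v))*(1/(2*v)) = (-30 + 11*v)*(1/(2*v)) = (-30 + 11*v)/(2*v))
R(-3 - 1*3) + X(O(-5))*59 = 1/(5 + (-3 - 1*3)) + (11/2 - 15/4)*59 = 1/(5 + (-3 - 3)) + (11/2 - 15*¼)*59 = 1/(5 - 6) + (11/2 - 15/4)*59 = 1/(-1) + (7/4)*59 = -1 + 413/4 = 409/4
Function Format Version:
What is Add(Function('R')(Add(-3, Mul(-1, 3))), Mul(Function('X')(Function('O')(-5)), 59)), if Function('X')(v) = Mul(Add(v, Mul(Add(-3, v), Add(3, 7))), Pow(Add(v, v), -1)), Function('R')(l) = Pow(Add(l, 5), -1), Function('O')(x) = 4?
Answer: Rational(409, 4) ≈ 102.25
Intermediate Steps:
Function('R')(l) = Pow(Add(5, l), -1)
Function('X')(v) = Mul(Rational(1, 2), Pow(v, -1), Add(-30, Mul(11, v))) (Function('X')(v) = Mul(Add(v, Mul(Add(-3, v), 10)), Pow(Mul(2, v), -1)) = Mul(Add(v, Add(-30, Mul(10, v))), Mul(Rational(1, 2), Pow(v, -1))) = Mul(Add(-30, Mul(11, v)), Mul(Rational(1, 2), Pow(v, -1))) = Mul(Rational(1, 2), Pow(v, -1), Add(-30, Mul(11, v))))
Add(Function('R')(Add(-3, Mul(-1, 3))), Mul(Function('X')(Function('O')(-5)), 59)) = Add(Pow(Add(5, Add(-3, Mul(-1, 3))), -1), Mul(Add(Rational(11, 2), Mul(-15, Pow(4, -1))), 59)) = Add(Pow(Add(5, Add(-3, -3)), -1), Mul(Add(Rational(11, 2), Mul(-15, Rational(1, 4))), 59)) = Add(Pow(Add(5, -6), -1), Mul(Add(Rational(11, 2), Rational(-15, 4)), 59)) = Add(Pow(-1, -1), Mul(Rational(7, 4), 59)) = Add(-1, Rational(413, 4)) = Rational(409, 4)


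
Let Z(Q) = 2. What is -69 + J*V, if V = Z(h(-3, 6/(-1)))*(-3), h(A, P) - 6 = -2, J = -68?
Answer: 339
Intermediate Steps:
h(A, P) = 4 (h(A, P) = 6 - 2 = 4)
V = -6 (V = 2*(-3) = -6)
-69 + J*V = -69 - 68*(-6) = -69 + 408 = 339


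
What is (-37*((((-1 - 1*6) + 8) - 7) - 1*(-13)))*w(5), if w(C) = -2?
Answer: 518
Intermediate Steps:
(-37*((((-1 - 1*6) + 8) - 7) - 1*(-13)))*w(5) = -37*((((-1 - 1*6) + 8) - 7) - 1*(-13))*(-2) = -37*((((-1 - 6) + 8) - 7) + 13)*(-2) = -37*(((-7 + 8) - 7) + 13)*(-2) = -37*((1 - 7) + 13)*(-2) = -37*(-6 + 13)*(-2) = -37*7*(-2) = -259*(-2) = 518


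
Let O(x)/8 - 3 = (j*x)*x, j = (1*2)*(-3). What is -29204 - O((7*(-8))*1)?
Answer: 121300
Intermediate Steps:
j = -6 (j = 2*(-3) = -6)
O(x) = 24 - 48*x**2 (O(x) = 24 + 8*((-6*x)*x) = 24 + 8*(-6*x**2) = 24 - 48*x**2)
-29204 - O((7*(-8))*1) = -29204 - (24 - 48*((7*(-8))*1)**2) = -29204 - (24 - 48*(-56*1)**2) = -29204 - (24 - 48*(-56)**2) = -29204 - (24 - 48*3136) = -29204 - (24 - 150528) = -29204 - 1*(-150504) = -29204 + 150504 = 121300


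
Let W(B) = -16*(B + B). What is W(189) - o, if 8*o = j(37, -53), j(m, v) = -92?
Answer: -12073/2 ≈ -6036.5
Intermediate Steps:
W(B) = -32*B
o = -23/2 (o = (⅛)*(-92) = -23/2 ≈ -11.500)
W(189) - o = -32*189 - 1*(-23/2) = -6048 + 23/2 = -12073/2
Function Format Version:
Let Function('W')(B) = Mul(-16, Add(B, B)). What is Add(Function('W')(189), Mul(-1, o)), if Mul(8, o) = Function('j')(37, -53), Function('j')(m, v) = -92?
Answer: Rational(-12073, 2) ≈ -6036.5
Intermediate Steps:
Function('W')(B) = Mul(-32, B) (Function('W')(B) = Mul(-16, Mul(2, B)) = Mul(-32, B))
o = Rational(-23, 2) (o = Mul(Rational(1, 8), -92) = Rational(-23, 2) ≈ -11.500)
Add(Function('W')(189), Mul(-1, o)) = Add(Mul(-32, 189), Mul(-1, Rational(-23, 2))) = Add(-6048, Rational(23, 2)) = Rational(-12073, 2)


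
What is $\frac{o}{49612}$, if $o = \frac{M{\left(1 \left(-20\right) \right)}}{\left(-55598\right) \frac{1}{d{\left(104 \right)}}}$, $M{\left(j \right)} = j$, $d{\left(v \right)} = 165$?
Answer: $\frac{825}{689581994} \approx 1.1964 \cdot 10^{-6}$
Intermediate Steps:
$o = \frac{1650}{27799}$ ($o = \frac{1 \left(-20\right)}{\left(-55598\right) \frac{1}{165}} = - \frac{20}{\left(-55598\right) \frac{1}{165}} = - \frac{20}{- \frac{55598}{165}} = \left(-20\right) \left(- \frac{165}{55598}\right) = \frac{1650}{27799} \approx 0.059355$)
$\frac{o}{49612} = \frac{1650}{27799 \cdot 49612} = \frac{1650}{27799} \cdot \frac{1}{49612} = \frac{825}{689581994}$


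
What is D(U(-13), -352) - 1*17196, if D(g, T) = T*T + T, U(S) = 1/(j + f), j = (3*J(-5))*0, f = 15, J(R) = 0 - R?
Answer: 106356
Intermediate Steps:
J(R) = -R
j = 0 (j = (3*(-1*(-5)))*0 = (3*5)*0 = 15*0 = 0)
U(S) = 1/15 (U(S) = 1/(0 + 15) = 1/15)
D(g, T) = T + T² (D(g, T) = T² + T = T + T²)
D(U(-13), -352) - 1*17196 = -352*(1 - 352) - 1*17196 = -352*(-351) - 17196 = 123552 - 17196 = 106356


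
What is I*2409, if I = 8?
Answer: 19272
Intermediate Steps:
I*2409 = 8*2409 = 19272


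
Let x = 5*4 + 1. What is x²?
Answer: 441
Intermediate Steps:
x = 21 (x = 20 + 1 = 21)
x² = 21² = 441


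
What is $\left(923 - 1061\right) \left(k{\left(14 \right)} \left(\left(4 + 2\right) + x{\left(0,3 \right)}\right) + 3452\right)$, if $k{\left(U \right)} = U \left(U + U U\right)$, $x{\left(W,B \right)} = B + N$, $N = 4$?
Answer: $-5750736$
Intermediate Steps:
$x{\left(W,B \right)} = 4 + B$ ($x{\left(W,B \right)} = B + 4 = 4 + B$)
$k{\left(U \right)} = U \left(U + U^{2}\right)$
$\left(923 - 1061\right) \left(k{\left(14 \right)} \left(\left(4 + 2\right) + x{\left(0,3 \right)}\right) + 3452\right) = \left(923 - 1061\right) \left(14^{2} \left(1 + 14\right) \left(\left(4 + 2\right) + \left(4 + 3\right)\right) + 3452\right) = - 138 \left(196 \cdot 15 \left(6 + 7\right) + 3452\right) = - 138 \left(2940 \cdot 13 + 3452\right) = - 138 \left(38220 + 3452\right) = \left(-138\right) 41672 = -5750736$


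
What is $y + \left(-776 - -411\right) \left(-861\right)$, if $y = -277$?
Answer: $313988$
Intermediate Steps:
$y + \left(-776 - -411\right) \left(-861\right) = -277 + \left(-776 - -411\right) \left(-861\right) = -277 + \left(-776 + 411\right) \left(-861\right) = -277 - -314265 = -277 + 314265 = 313988$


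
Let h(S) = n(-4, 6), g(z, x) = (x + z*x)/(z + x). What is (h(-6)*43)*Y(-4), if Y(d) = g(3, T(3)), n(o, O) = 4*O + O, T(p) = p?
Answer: 2580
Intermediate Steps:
n(o, O) = 5*O
g(z, x) = (x + x*z)/(x + z)
Y(d) = 2 (Y(d) = 3*(1 + 3)/(3 + 3) = 3*4/6 = 3*(⅙)*4 = 2)
h(S) = 30 (h(S) = 5*6 = 30)
(h(-6)*43)*Y(-4) = (30*43)*2 = 1290*2 = 2580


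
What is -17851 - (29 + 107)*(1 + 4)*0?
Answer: -17851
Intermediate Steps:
-17851 - (29 + 107)*(1 + 4)*0 = -17851 - 136*5*0 = -17851 - 136*0 = -17851 - 1*0 = -17851 + 0 = -17851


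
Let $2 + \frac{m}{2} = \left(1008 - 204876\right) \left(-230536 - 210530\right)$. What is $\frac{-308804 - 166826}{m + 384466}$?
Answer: $- \frac{237815}{89919435519} \approx -2.6448 \cdot 10^{-6}$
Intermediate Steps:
$m = 179838486572$ ($m = -4 + 2 \left(1008 - 204876\right) \left(-230536 - 210530\right) = -4 + 2 \left(\left(-203868\right) \left(-441066\right)\right) = -4 + 2 \cdot 89919243288 = -4 + 179838486576 = 179838486572$)
$\frac{-308804 - 166826}{m + 384466} = \frac{-308804 - 166826}{179838486572 + 384466} = - \frac{475630}{179838871038} = \left(-475630\right) \frac{1}{179838871038} = - \frac{237815}{89919435519}$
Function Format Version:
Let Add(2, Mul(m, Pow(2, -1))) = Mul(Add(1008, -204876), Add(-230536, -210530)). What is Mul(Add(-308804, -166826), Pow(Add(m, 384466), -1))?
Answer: Rational(-237815, 89919435519) ≈ -2.6448e-6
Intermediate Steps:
m = 179838486572 (m = Add(-4, Mul(2, Mul(Add(1008, -204876), Add(-230536, -210530)))) = Add(-4, Mul(2, Mul(-203868, -441066))) = Add(-4, Mul(2, 89919243288)) = Add(-4, 179838486576) = 179838486572)
Mul(Add(-308804, -166826), Pow(Add(m, 384466), -1)) = Mul(Add(-308804, -166826), Pow(Add(179838486572, 384466), -1)) = Mul(-475630, Pow(179838871038, -1)) = Mul(-475630, Rational(1, 179838871038)) = Rational(-237815, 89919435519)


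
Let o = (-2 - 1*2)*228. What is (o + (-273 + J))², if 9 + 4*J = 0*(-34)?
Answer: 22553001/16 ≈ 1.4096e+6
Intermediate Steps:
J = -9/4 (J = -9/4 + (0*(-34))/4 = -9/4 + (¼)*0 = -9/4 + 0 = -9/4 ≈ -2.2500)
o = -912 (o = (-2 - 2)*228 = -4*228 = -912)
(o + (-273 + J))² = (-912 + (-273 - 9/4))² = (-912 - 1101/4)² = (-4749/4)² = 22553001/16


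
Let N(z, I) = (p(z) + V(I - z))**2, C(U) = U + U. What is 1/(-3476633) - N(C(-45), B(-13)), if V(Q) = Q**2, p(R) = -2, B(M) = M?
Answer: -122131784469258/3476633 ≈ -3.5129e+7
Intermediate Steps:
C(U) = 2*U
N(z, I) = (-2 + (I - z)**2)**2
1/(-3476633) - N(C(-45), B(-13)) = 1/(-3476633) - (-2 + (-13 - 2*(-45))**2)**2 = -1/3476633 - (-2 + (-13 - 1*(-90))**2)**2 = -1/3476633 - (-2 + (-13 + 90)**2)**2 = -1/3476633 - (-2 + 77**2)**2 = -1/3476633 - (-2 + 5929)**2 = -1/3476633 - 1*5927**2 = -1/3476633 - 1*35129329 = -1/3476633 - 35129329 = -122131784469258/3476633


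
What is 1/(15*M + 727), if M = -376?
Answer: -1/4913 ≈ -0.00020354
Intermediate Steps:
1/(15*M + 727) = 1/(15*(-376) + 727) = 1/(-5640 + 727) = 1/(-4913) = -1/4913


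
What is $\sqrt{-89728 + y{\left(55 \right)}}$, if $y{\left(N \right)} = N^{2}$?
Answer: $i \sqrt{86703} \approx 294.45 i$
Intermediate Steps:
$\sqrt{-89728 + y{\left(55 \right)}} = \sqrt{-89728 + 55^{2}} = \sqrt{-89728 + 3025} = \sqrt{-86703} = i \sqrt{86703}$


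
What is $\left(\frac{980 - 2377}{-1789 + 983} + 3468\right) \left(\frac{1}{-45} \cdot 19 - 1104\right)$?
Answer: $- \frac{2138284183}{558} \approx -3.8321 \cdot 10^{6}$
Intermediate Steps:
$\left(\frac{980 - 2377}{-1789 + 983} + 3468\right) \left(\frac{1}{-45} \cdot 19 - 1104\right) = \left(- \frac{1397}{-806} + 3468\right) \left(\left(- \frac{1}{45}\right) 19 - 1104\right) = \left(\left(-1397\right) \left(- \frac{1}{806}\right) + 3468\right) \left(- \frac{19}{45} - 1104\right) = \left(\frac{1397}{806} + 3468\right) \left(- \frac{49699}{45}\right) = \frac{2796605}{806} \left(- \frac{49699}{45}\right) = - \frac{2138284183}{558}$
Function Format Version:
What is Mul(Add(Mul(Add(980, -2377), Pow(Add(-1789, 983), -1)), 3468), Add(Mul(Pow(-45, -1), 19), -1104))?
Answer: Rational(-2138284183, 558) ≈ -3.8321e+6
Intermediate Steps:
Mul(Add(Mul(Add(980, -2377), Pow(Add(-1789, 983), -1)), 3468), Add(Mul(Pow(-45, -1), 19), -1104)) = Mul(Add(Mul(-1397, Pow(-806, -1)), 3468), Add(Mul(Rational(-1, 45), 19), -1104)) = Mul(Add(Mul(-1397, Rational(-1, 806)), 3468), Add(Rational(-19, 45), -1104)) = Mul(Add(Rational(1397, 806), 3468), Rational(-49699, 45)) = Mul(Rational(2796605, 806), Rational(-49699, 45)) = Rational(-2138284183, 558)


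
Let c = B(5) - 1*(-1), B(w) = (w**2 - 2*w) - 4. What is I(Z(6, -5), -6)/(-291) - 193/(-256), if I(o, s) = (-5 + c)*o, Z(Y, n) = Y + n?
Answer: 54371/74496 ≈ 0.72985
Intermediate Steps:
B(w) = -4 + w**2 - 2*w
c = 12 (c = (-4 + 5**2 - 2*5) - 1*(-1) = (-4 + 25 - 10) + 1 = 11 + 1 = 12)
I(o, s) = 7*o (I(o, s) = (-5 + 12)*o = 7*o)
I(Z(6, -5), -6)/(-291) - 193/(-256) = (7*(6 - 5))/(-291) - 193/(-256) = (7*1)*(-1/291) - 193*(-1/256) = 7*(-1/291) + 193/256 = -7/291 + 193/256 = 54371/74496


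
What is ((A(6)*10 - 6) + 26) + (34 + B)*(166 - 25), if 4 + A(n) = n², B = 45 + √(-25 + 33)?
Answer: 11479 + 282*√2 ≈ 11878.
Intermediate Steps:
B = 45 + 2*√2 (B = 45 + √8 = 45 + 2*√2 ≈ 47.828)
A(n) = -4 + n²
((A(6)*10 - 6) + 26) + (34 + B)*(166 - 25) = (((-4 + 6²)*10 - 6) + 26) + (34 + (45 + 2*√2))*(166 - 25) = (((-4 + 36)*10 - 6) + 26) + (79 + 2*√2)*141 = ((32*10 - 6) + 26) + (11139 + 282*√2) = ((320 - 6) + 26) + (11139 + 282*√2) = (314 + 26) + (11139 + 282*√2) = 340 + (11139 + 282*√2) = 11479 + 282*√2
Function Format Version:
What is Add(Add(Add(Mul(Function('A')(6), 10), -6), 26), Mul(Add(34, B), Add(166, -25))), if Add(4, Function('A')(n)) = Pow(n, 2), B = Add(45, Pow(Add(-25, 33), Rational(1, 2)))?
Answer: Add(11479, Mul(282, Pow(2, Rational(1, 2)))) ≈ 11878.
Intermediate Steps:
B = Add(45, Mul(2, Pow(2, Rational(1, 2)))) (B = Add(45, Pow(8, Rational(1, 2))) = Add(45, Mul(2, Pow(2, Rational(1, 2)))) ≈ 47.828)
Function('A')(n) = Add(-4, Pow(n, 2))
Add(Add(Add(Mul(Function('A')(6), 10), -6), 26), Mul(Add(34, B), Add(166, -25))) = Add(Add(Add(Mul(Add(-4, Pow(6, 2)), 10), -6), 26), Mul(Add(34, Add(45, Mul(2, Pow(2, Rational(1, 2))))), Add(166, -25))) = Add(Add(Add(Mul(Add(-4, 36), 10), -6), 26), Mul(Add(79, Mul(2, Pow(2, Rational(1, 2)))), 141)) = Add(Add(Add(Mul(32, 10), -6), 26), Add(11139, Mul(282, Pow(2, Rational(1, 2))))) = Add(Add(Add(320, -6), 26), Add(11139, Mul(282, Pow(2, Rational(1, 2))))) = Add(Add(314, 26), Add(11139, Mul(282, Pow(2, Rational(1, 2))))) = Add(340, Add(11139, Mul(282, Pow(2, Rational(1, 2))))) = Add(11479, Mul(282, Pow(2, Rational(1, 2))))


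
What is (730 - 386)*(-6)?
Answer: -2064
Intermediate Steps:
(730 - 386)*(-6) = 344*(-6) = -2064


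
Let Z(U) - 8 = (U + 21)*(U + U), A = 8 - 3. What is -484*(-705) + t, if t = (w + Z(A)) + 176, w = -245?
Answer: 341419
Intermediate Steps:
A = 5
Z(U) = 8 + 2*U*(21 + U) (Z(U) = 8 + (U + 21)*(U + U) = 8 + (21 + U)*(2*U) = 8 + 2*U*(21 + U))
t = 199 (t = (-245 + (8 + 2*5² + 42*5)) + 176 = (-245 + (8 + 2*25 + 210)) + 176 = (-245 + (8 + 50 + 210)) + 176 = (-245 + 268) + 176 = 23 + 176 = 199)
-484*(-705) + t = -484*(-705) + 199 = 341220 + 199 = 341419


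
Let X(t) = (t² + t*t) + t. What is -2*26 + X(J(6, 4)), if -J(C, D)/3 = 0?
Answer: -52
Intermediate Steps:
J(C, D) = 0 (J(C, D) = -3*0 = 0)
X(t) = t + 2*t² (X(t) = (t² + t²) + t = 2*t² + t = t + 2*t²)
-2*26 + X(J(6, 4)) = -2*26 + 0*(1 + 2*0) = -52 + 0*(1 + 0) = -52 + 0*1 = -52 + 0 = -52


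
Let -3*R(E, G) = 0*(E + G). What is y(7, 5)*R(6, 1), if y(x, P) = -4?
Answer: 0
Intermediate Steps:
R(E, G) = 0 (R(E, G) = -0*(E + G) = -⅓*0 = 0)
y(7, 5)*R(6, 1) = -4*0 = 0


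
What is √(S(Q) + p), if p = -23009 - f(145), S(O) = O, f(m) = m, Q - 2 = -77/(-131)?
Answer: I*√397301385/131 ≈ 152.16*I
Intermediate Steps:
Q = 339/131 (Q = 2 - 77/(-131) = 2 - 77*(-1/131) = 2 + 77/131 = 339/131 ≈ 2.5878)
p = -23154 (p = -23009 - 1*145 = -23009 - 145 = -23154)
√(S(Q) + p) = √(339/131 - 23154) = √(-3032835/131) = I*√397301385/131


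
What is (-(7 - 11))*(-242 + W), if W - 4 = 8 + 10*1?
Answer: -880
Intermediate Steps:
W = 22 (W = 4 + (8 + 10*1) = 4 + (8 + 10) = 4 + 18 = 22)
(-(7 - 11))*(-242 + W) = (-(7 - 11))*(-242 + 22) = -1*(-4)*(-220) = 4*(-220) = -880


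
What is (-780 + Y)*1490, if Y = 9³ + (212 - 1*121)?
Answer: 59600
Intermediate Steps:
Y = 820 (Y = 729 + (212 - 121) = 729 + 91 = 820)
(-780 + Y)*1490 = (-780 + 820)*1490 = 40*1490 = 59600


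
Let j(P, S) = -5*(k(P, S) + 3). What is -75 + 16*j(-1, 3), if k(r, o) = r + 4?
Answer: -555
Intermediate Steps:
k(r, o) = 4 + r
j(P, S) = -35 - 5*P (j(P, S) = -5*((4 + P) + 3) = -5*(7 + P) = -35 - 5*P)
-75 + 16*j(-1, 3) = -75 + 16*(-35 - 5*(-1)) = -75 + 16*(-35 + 5) = -75 + 16*(-30) = -75 - 480 = -555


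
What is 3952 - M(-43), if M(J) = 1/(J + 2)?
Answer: 162033/41 ≈ 3952.0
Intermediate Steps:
M(J) = 1/(2 + J)
3952 - M(-43) = 3952 - 1/(2 - 43) = 3952 - 1/(-41) = 3952 - 1*(-1/41) = 3952 + 1/41 = 162033/41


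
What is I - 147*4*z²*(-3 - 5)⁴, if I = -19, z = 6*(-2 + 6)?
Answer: -1387266067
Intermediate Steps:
z = 24 (z = 6*4 = 24)
I - 147*4*z²*(-3 - 5)⁴ = -19 - 147*2304*(-3 - 5)⁴ = -19 - 147*(-48*(-8)²)² = -19 - 147*(-48*64)² = -19 - 147*(-3072)² = -19 - 147*9437184 = -19 - 1387266048 = -1387266067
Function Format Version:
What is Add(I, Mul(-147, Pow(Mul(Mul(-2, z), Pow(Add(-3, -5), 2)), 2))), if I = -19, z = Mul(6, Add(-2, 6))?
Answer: -1387266067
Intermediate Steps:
z = 24 (z = Mul(6, 4) = 24)
Add(I, Mul(-147, Pow(Mul(Mul(-2, z), Pow(Add(-3, -5), 2)), 2))) = Add(-19, Mul(-147, Pow(Mul(Mul(-2, 24), Pow(Add(-3, -5), 2)), 2))) = Add(-19, Mul(-147, Pow(Mul(-48, Pow(-8, 2)), 2))) = Add(-19, Mul(-147, Pow(Mul(-48, 64), 2))) = Add(-19, Mul(-147, Pow(-3072, 2))) = Add(-19, Mul(-147, 9437184)) = Add(-19, -1387266048) = -1387266067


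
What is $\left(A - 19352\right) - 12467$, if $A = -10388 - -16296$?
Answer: $-25911$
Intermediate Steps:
$A = 5908$ ($A = -10388 + 16296 = 5908$)
$\left(A - 19352\right) - 12467 = \left(5908 - 19352\right) - 12467 = -13444 - 12467 = -25911$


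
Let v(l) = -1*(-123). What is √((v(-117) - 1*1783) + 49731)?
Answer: √48071 ≈ 219.25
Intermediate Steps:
v(l) = 123
√((v(-117) - 1*1783) + 49731) = √((123 - 1*1783) + 49731) = √((123 - 1783) + 49731) = √(-1660 + 49731) = √48071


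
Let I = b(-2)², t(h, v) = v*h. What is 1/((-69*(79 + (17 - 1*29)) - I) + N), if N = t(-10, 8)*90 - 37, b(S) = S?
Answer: -1/11864 ≈ -8.4289e-5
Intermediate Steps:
t(h, v) = h*v
I = 4 (I = (-2)² = 4)
N = -7237 (N = -10*8*90 - 37 = -80*90 - 37 = -7200 - 37 = -7237)
1/((-69*(79 + (17 - 1*29)) - I) + N) = 1/((-69*(79 + (17 - 1*29)) - 1*4) - 7237) = 1/((-69*(79 + (17 - 29)) - 4) - 7237) = 1/((-69*(79 - 12) - 4) - 7237) = 1/((-69*67 - 4) - 7237) = 1/((-4623 - 4) - 7237) = 1/(-4627 - 7237) = 1/(-11864) = -1/11864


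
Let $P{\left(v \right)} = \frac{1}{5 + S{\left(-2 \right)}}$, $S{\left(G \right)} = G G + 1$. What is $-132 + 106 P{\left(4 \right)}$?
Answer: $- \frac{607}{5} \approx -121.4$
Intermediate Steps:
$S{\left(G \right)} = 1 + G^{2}$ ($S{\left(G \right)} = G^{2} + 1 = 1 + G^{2}$)
$P{\left(v \right)} = \frac{1}{10}$ ($P{\left(v \right)} = \frac{1}{5 + \left(1 + \left(-2\right)^{2}\right)} = \frac{1}{5 + \left(1 + 4\right)} = \frac{1}{5 + 5} = \frac{1}{10}$)
$-132 + 106 P{\left(4 \right)} = -132 + 106 \cdot \frac{1}{10} = -132 + \frac{53}{5} = - \frac{607}{5}$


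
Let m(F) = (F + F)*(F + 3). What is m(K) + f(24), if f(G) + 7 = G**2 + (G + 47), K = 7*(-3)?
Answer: 1396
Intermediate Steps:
K = -21
m(F) = 2*F*(3 + F) (m(F) = (2*F)*(3 + F) = 2*F*(3 + F))
f(G) = 40 + G + G**2 (f(G) = -7 + (G**2 + (G + 47)) = -7 + (G**2 + (47 + G)) = -7 + (47 + G + G**2) = 40 + G + G**2)
m(K) + f(24) = 2*(-21)*(3 - 21) + (40 + 24 + 24**2) = 2*(-21)*(-18) + (40 + 24 + 576) = 756 + 640 = 1396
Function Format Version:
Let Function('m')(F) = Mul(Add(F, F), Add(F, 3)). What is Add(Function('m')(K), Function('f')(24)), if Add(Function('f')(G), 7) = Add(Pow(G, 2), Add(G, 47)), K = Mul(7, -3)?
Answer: 1396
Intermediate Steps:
K = -21
Function('m')(F) = Mul(2, F, Add(3, F)) (Function('m')(F) = Mul(Mul(2, F), Add(3, F)) = Mul(2, F, Add(3, F)))
Function('f')(G) = Add(40, G, Pow(G, 2)) (Function('f')(G) = Add(-7, Add(Pow(G, 2), Add(G, 47))) = Add(-7, Add(Pow(G, 2), Add(47, G))) = Add(-7, Add(47, G, Pow(G, 2))) = Add(40, G, Pow(G, 2)))
Add(Function('m')(K), Function('f')(24)) = Add(Mul(2, -21, Add(3, -21)), Add(40, 24, Pow(24, 2))) = Add(Mul(2, -21, -18), Add(40, 24, 576)) = Add(756, 640) = 1396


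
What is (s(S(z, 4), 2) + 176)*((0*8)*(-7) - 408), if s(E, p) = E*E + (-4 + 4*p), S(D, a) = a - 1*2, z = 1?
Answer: -75072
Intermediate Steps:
S(D, a) = -2 + a (S(D, a) = a - 2 = -2 + a)
s(E, p) = -4 + E**2 + 4*p (s(E, p) = E**2 + (-4 + 4*p) = -4 + E**2 + 4*p)
(s(S(z, 4), 2) + 176)*((0*8)*(-7) - 408) = ((-4 + (-2 + 4)**2 + 4*2) + 176)*((0*8)*(-7) - 408) = ((-4 + 2**2 + 8) + 176)*(0*(-7) - 408) = ((-4 + 4 + 8) + 176)*(0 - 408) = (8 + 176)*(-408) = 184*(-408) = -75072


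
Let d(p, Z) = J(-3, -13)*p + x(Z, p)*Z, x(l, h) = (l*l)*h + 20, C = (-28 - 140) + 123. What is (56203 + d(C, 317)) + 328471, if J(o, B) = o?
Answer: -1433084436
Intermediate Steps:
C = -45 (C = -168 + 123 = -45)
x(l, h) = 20 + h*l² (x(l, h) = l²*h + 20 = h*l² + 20 = 20 + h*l²)
d(p, Z) = -3*p + Z*(20 + p*Z²) (d(p, Z) = -3*p + (20 + p*Z²)*Z = -3*p + Z*(20 + p*Z²))
(56203 + d(C, 317)) + 328471 = (56203 + (-3*(-45) + 317*(20 - 45*317²))) + 328471 = (56203 + (135 + 317*(20 - 45*100489))) + 328471 = (56203 + (135 + 317*(20 - 4522005))) + 328471 = (56203 + (135 + 317*(-4521985))) + 328471 = (56203 + (135 - 1433469245)) + 328471 = (56203 - 1433469110) + 328471 = -1433412907 + 328471 = -1433084436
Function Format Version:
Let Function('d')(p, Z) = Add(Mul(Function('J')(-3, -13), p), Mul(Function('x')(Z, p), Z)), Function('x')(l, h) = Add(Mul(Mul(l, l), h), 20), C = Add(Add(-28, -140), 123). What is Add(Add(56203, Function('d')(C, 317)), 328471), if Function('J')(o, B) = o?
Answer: -1433084436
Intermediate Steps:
C = -45 (C = Add(-168, 123) = -45)
Function('x')(l, h) = Add(20, Mul(h, Pow(l, 2))) (Function('x')(l, h) = Add(Mul(Pow(l, 2), h), 20) = Add(Mul(h, Pow(l, 2)), 20) = Add(20, Mul(h, Pow(l, 2))))
Function('d')(p, Z) = Add(Mul(-3, p), Mul(Z, Add(20, Mul(p, Pow(Z, 2))))) (Function('d')(p, Z) = Add(Mul(-3, p), Mul(Add(20, Mul(p, Pow(Z, 2))), Z)) = Add(Mul(-3, p), Mul(Z, Add(20, Mul(p, Pow(Z, 2))))))
Add(Add(56203, Function('d')(C, 317)), 328471) = Add(Add(56203, Add(Mul(-3, -45), Mul(317, Add(20, Mul(-45, Pow(317, 2)))))), 328471) = Add(Add(56203, Add(135, Mul(317, Add(20, Mul(-45, 100489))))), 328471) = Add(Add(56203, Add(135, Mul(317, Add(20, -4522005)))), 328471) = Add(Add(56203, Add(135, Mul(317, -4521985))), 328471) = Add(Add(56203, Add(135, -1433469245)), 328471) = Add(Add(56203, -1433469110), 328471) = Add(-1433412907, 328471) = -1433084436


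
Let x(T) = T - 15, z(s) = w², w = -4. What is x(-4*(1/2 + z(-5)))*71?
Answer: -5751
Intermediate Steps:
z(s) = 16 (z(s) = (-4)² = 16)
x(T) = -15 + T
x(-4*(1/2 + z(-5)))*71 = (-15 - 4*(1/2 + 16))*71 = (-15 - 4*(½ + 16))*71 = (-15 - 4*33/2)*71 = (-15 - 66)*71 = -81*71 = -5751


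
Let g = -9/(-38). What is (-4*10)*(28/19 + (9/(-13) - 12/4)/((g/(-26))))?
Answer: -927520/57 ≈ -16272.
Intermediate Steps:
g = 9/38 (g = -9*(-1/38) = 9/38 ≈ 0.23684)
(-4*10)*(28/19 + (9/(-13) - 12/4)/((g/(-26)))) = (-4*10)*(28/19 + (9/(-13) - 12/4)/(((9/38)/(-26)))) = -40*(28*(1/19) + (9*(-1/13) - 12*1/4)/(((9/38)*(-1/26)))) = -40*(28/19 + (-9/13 - 3)/(-9/988)) = -40*(28/19 - 48/13*(-988/9)) = -40*(28/19 + 1216/3) = -40*23188/57 = -927520/57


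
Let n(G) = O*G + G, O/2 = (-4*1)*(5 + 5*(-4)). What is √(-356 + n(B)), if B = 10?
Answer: √854 ≈ 29.223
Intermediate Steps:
O = 120 (O = 2*((-4*1)*(5 + 5*(-4))) = 2*(-4*(5 - 20)) = 2*(-4*(-15)) = 2*60 = 120)
n(G) = 121*G (n(G) = 120*G + G = 121*G)
√(-356 + n(B)) = √(-356 + 121*10) = √(-356 + 1210) = √854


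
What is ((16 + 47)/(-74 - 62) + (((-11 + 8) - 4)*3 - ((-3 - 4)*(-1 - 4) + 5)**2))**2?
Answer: 48628629361/18496 ≈ 2.6291e+6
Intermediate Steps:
((16 + 47)/(-74 - 62) + (((-11 + 8) - 4)*3 - ((-3 - 4)*(-1 - 4) + 5)**2))**2 = (63/(-136) + ((-3 - 4)*3 - (-7*(-5) + 5)**2))**2 = (63*(-1/136) + (-7*3 - (35 + 5)**2))**2 = (-63/136 + (-21 - 1*40**2))**2 = (-63/136 + (-21 - 1*1600))**2 = (-63/136 + (-21 - 1600))**2 = (-63/136 - 1621)**2 = (-220519/136)**2 = 48628629361/18496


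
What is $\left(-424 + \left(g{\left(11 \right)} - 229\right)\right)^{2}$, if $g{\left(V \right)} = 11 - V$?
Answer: $426409$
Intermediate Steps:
$\left(-424 + \left(g{\left(11 \right)} - 229\right)\right)^{2} = \left(-424 + \left(\left(11 - 11\right) - 229\right)\right)^{2} = \left(-424 + \left(0 - 229\right)\right)^{2} = \left(-424 - 229\right)^{2} = \left(-653\right)^{2} = 426409$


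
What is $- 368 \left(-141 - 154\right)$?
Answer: $108560$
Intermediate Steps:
$- 368 \left(-141 - 154\right) = \left(-368\right) \left(-295\right) = 108560$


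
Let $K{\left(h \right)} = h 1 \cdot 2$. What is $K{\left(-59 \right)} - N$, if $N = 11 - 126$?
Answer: $-3$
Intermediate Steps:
$K{\left(h \right)} = 2 h$ ($K{\left(h \right)} = h 2 = 2 h$)
$N = -115$ ($N = 11 - 126 = -115$)
$K{\left(-59 \right)} - N = 2 \left(-59\right) - -115 = -118 + 115 = -3$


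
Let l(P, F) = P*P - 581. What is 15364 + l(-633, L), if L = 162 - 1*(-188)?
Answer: 415472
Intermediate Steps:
L = 350 (L = 162 + 188 = 350)
l(P, F) = -581 + P² (l(P, F) = P² - 581 = -581 + P²)
15364 + l(-633, L) = 15364 + (-581 + (-633)²) = 15364 + (-581 + 400689) = 15364 + 400108 = 415472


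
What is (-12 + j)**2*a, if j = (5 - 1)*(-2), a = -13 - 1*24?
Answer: -14800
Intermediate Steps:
a = -37 (a = -13 - 24 = -37)
j = -8 (j = 4*(-2) = -8)
(-12 + j)**2*a = (-12 - 8)**2*(-37) = (-20)**2*(-37) = 400*(-37) = -14800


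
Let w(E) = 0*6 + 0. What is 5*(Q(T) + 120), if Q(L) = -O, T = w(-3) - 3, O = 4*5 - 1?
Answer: 505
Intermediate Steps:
O = 19 (O = 20 - 1 = 19)
w(E) = 0 (w(E) = 0 + 0 = 0)
T = -3 (T = 0 - 3 = -3)
Q(L) = -19 (Q(L) = -1*19 = -19)
5*(Q(T) + 120) = 5*(-19 + 120) = 5*101 = 505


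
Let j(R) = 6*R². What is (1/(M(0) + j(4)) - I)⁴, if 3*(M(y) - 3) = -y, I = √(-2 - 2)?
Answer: 1536718393/96059601 + 313624*I/970299 ≈ 15.998 + 0.32322*I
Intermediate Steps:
I = 2*I (I = √(-4) = 2*I ≈ 2.0*I)
M(y) = 3 - y/3 (M(y) = 3 + (-y)/3 = 3 - y/3)
(1/(M(0) + j(4)) - I)⁴ = (1/((3 - ⅓*0) + 6*4²) - 2*I)⁴ = (1/((3 + 0) + 6*16) - 2*I)⁴ = (1/(3 + 96) - 2*I)⁴ = (1/99 - 2*I)⁴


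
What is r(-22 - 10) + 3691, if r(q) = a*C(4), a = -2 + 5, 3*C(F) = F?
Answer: 3695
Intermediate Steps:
C(F) = F/3
a = 3
r(q) = 4 (r(q) = 3*((⅓)*4) = 3*(4/3) = 4)
r(-22 - 10) + 3691 = 4 + 3691 = 3695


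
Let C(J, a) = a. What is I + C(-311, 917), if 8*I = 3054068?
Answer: 765351/2 ≈ 3.8268e+5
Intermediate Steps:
I = 763517/2 (I = (1/8)*3054068 = 763517/2 ≈ 3.8176e+5)
I + C(-311, 917) = 763517/2 + 917 = 765351/2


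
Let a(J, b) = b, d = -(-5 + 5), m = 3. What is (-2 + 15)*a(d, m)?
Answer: 39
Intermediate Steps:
d = 0 (d = -1*0 = 0)
(-2 + 15)*a(d, m) = (-2 + 15)*3 = 13*3 = 39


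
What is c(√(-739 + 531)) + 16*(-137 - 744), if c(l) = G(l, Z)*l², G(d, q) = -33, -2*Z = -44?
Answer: -7232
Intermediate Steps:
Z = 22 (Z = -½*(-44) = 22)
c(l) = -33*l²
c(√(-739 + 531)) + 16*(-137 - 744) = -33*(√(-739 + 531))² + 16*(-137 - 744) = -33*(√(-208))² + 16*(-881) = -33*(4*I*√13)² - 14096 = -33*(-208) - 14096 = 6864 - 14096 = -7232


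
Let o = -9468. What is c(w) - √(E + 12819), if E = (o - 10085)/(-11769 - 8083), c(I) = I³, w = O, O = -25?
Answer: -15625 - √1263095118383/9926 ≈ -15738.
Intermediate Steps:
w = -25
E = 19553/19852 (E = (-9468 - 10085)/(-11769 - 8083) = -19553/(-19852) = -19553*(-1/19852) = 19553/19852 ≈ 0.98494)
c(w) - √(E + 12819) = (-25)³ - √(19553/19852 + 12819) = -15625 - √(254502341/19852) = -15625 - √1263095118383/9926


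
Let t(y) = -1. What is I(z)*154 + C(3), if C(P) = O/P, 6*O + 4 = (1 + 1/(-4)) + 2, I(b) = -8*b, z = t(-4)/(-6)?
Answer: -14789/72 ≈ -205.40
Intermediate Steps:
z = ⅙ (z = -1/(-6) = -1*(-⅙) = ⅙ ≈ 0.16667)
O = -5/24 (O = -⅔ + ((1 + 1/(-4)) + 2)/6 = -⅔ + ((1 - ¼) + 2)/6 = -⅔ + (¾ + 2)/6 = -⅔ + (⅙)*(11/4) = -⅔ + 11/24 = -5/24 ≈ -0.20833)
C(P) = -5/(24*P)
I(z)*154 + C(3) = -8*⅙*154 - 5/24/3 = -4/3*154 - 5/24*⅓ = -616/3 - 5/72 = -14789/72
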